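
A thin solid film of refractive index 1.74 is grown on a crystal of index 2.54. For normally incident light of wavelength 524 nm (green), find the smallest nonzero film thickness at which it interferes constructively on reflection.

Ray reflecting at the top interface goes from n = 1.0 toward n = 1.74: a half-wave phase shift.
At the lower boundary (n = 1.74 to n = 2.54) the reflected ray undergoes a half-wave phase shift.
The two reflections carry the same phase change, so no net offset.
So the condition for constructive reflection is 2 n t = m λ.
Minimum nonzero at m = 1: t = λ / (2 n) = 524 / (2 × 1.74) = 151 nm.

151 nm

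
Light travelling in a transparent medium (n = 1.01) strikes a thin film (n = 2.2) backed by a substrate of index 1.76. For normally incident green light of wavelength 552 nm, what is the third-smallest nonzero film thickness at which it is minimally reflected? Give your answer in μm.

0.376 μm

Top surface (1.01 → 2.2): reflection off a higher-index medium gives a half-wave phase shift.
Bottom surface (2.2 → 1.76): reflection off a lower-index medium gives no phase shift.
Net: one phase inversion between the two reflected rays.
For weak reflection here: 2 n t = m λ.
The third-smallest nonzero thickness corresponds to m = 3: t = m λ / (2 n) = 3.00 × 552 / (2 × 2.2) = 376 nm.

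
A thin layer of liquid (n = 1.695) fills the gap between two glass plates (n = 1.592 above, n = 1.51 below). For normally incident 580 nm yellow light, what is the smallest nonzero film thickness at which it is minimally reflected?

Ray reflecting at the top interface goes from n = 1.592 toward n = 1.695: a half-wave phase shift.
At the lower boundary (n = 1.695 to n = 1.51) the reflected ray undergoes no phase shift.
Exactly one π shift → a net half-wave offset.
With one net inversion, destructive interference in reflection requires 2 n t = m λ.
The smallest nonzero thickness corresponds to m = 1: t = m λ / (2 n) = 1.00 × 580 / (2 × 1.695) = 171 nm.

171 nm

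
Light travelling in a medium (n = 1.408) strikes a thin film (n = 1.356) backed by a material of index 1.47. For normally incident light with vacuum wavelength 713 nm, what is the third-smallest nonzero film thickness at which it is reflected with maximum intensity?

657 nm

Ray reflecting at the top interface goes from n = 1.408 toward n = 1.356: no phase shift.
Ray reflecting at the bottom interface goes from n = 1.356 toward n = 1.47: a half-wave phase shift.
Net: one phase inversion between the two reflected rays.
With one net inversion, constructive interference in reflection requires 2 n t = (m + ½) λ.
The third-smallest nonzero thickness corresponds to m = 2: t = (m + ½) λ / (2 n) = 2.50 × 713 / (2 × 1.356) = 657 nm.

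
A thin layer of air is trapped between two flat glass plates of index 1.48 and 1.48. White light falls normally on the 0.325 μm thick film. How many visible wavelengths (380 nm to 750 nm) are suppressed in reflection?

Ray reflecting at the top interface goes from n = 1.48 toward n = 1.0: no phase shift.
Ray reflecting at the bottom interface goes from n = 1.0 toward n = 1.48: a half-wave phase shift.
The two reflections differ by half a wavelength.
So the condition for destructive reflection is 2 n t = m λ.
λ = 2 n t / m = 650 / m nm.
m=1: 650 nm (visible); m=2: 325 nm (UV).

1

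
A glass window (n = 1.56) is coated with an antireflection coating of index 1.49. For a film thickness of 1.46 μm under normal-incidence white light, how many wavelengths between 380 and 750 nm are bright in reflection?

Top surface (1.0 → 1.49): reflection off a higher-index medium gives a half-wave phase shift.
Ray reflecting at the bottom interface goes from n = 1.49 toward n = 1.56: a half-wave phase shift.
Net: no relative phase inversion (both shifts match).
For bright reflection here: 2 n t = m λ.
λ = 2 n t / m = 4351 / m nm.
m=5: 870 nm (IR); m=6: 725 nm (visible); m=7: 622 nm (visible); m=8: 544 nm (visible); m=9: 483 nm (visible); m=10: 435 nm (visible); m=11: 396 nm (visible); m=12: 363 nm (UV).

6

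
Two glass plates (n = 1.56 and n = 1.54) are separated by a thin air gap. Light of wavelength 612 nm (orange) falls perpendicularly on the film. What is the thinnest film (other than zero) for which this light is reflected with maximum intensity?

At the upper boundary (n = 1.56 to n = 1.0) the reflected ray undergoes no phase shift.
Ray reflecting at the bottom interface goes from n = 1.0 toward n = 1.54: a half-wave phase shift.
Exactly one π shift → a net half-wave offset.
So the condition for constructive reflection is 2 n t = (m + ½) λ.
Minimum at m = 0: t = λ / (4 n) = 612 / (4 × 1.0) = 153 nm.

153 nm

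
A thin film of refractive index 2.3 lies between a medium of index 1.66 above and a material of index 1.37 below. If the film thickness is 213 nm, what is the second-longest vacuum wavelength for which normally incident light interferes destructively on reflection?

490 nm

Ray reflecting at the top interface goes from n = 1.66 toward n = 2.3: a half-wave phase shift.
Ray reflecting at the bottom interface goes from n = 2.3 toward n = 1.37: no phase shift.
Net: one phase inversion between the two reflected rays.
So the condition for destructive reflection is 2 n t = m λ.
λ = 2 n t / m. The second-longest wavelength is m = 2: λ = 2 × 2.3 × 213 / 2.00 = 490 nm.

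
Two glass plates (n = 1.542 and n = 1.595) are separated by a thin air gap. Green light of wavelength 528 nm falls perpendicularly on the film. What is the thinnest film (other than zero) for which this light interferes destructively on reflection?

264 nm

Ray reflecting at the top interface goes from n = 1.542 toward n = 1.0: no phase shift.
Bottom surface (1.0 → 1.595): reflection off a higher-index medium gives a half-wave phase shift.
Exactly one π shift → a net half-wave offset.
So the condition for destructive reflection is 2 n t = m λ.
Minimum nonzero at m = 1: t = λ / (2 n) = 528 / (2 × 1.0) = 264 nm.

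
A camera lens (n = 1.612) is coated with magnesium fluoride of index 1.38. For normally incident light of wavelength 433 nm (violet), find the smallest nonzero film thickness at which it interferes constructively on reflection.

Ray reflecting at the top interface goes from n = 1.0 toward n = 1.38: a half-wave phase shift.
Bottom surface (1.38 → 1.612): reflection off a higher-index medium gives a half-wave phase shift.
Zero or two π shifts → no net half-wave offset.
So the condition for constructive reflection is 2 n t = m λ.
Minimum nonzero at m = 1: t = λ / (2 n) = 433 / (2 × 1.38) = 157 nm.

157 nm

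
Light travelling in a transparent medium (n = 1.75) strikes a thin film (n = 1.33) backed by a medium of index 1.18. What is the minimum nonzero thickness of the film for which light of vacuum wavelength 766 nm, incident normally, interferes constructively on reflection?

288 nm

At the upper boundary (n = 1.75 to n = 1.33) the reflected ray undergoes no phase shift.
Bottom surface (1.33 → 1.18): reflection off a lower-index medium gives no phase shift.
Zero or two π shifts → no net half-wave offset.
So the condition for constructive reflection is 2 n t = m λ.
Minimum nonzero at m = 1: t = λ / (2 n) = 766 / (2 × 1.33) = 288 nm.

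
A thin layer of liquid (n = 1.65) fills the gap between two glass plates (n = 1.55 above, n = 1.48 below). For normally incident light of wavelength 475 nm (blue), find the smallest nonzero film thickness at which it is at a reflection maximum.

72.0 nm

At the upper boundary (n = 1.55 to n = 1.65) the reflected ray undergoes a half-wave phase shift.
At the lower boundary (n = 1.65 to n = 1.48) the reflected ray undergoes no phase shift.
The two reflections differ by half a wavelength.
So the condition for constructive reflection is 2 n t = (m + ½) λ.
Minimum at m = 0: t = λ / (4 n) = 475 / (4 × 1.65) = 72.0 nm.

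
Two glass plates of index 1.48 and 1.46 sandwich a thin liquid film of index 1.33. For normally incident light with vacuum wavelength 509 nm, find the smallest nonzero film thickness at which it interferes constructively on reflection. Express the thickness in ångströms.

957 Å

Top surface (1.48 → 1.33): reflection off a lower-index medium gives no phase shift.
Bottom surface (1.33 → 1.46): reflection off a higher-index medium gives a half-wave phase shift.
The two reflections differ by half a wavelength.
For strong reflection here: 2 n t = (m + ½) λ.
Minimum at m = 0: t = λ / (4 n) = 509 / (4 × 1.33) = 95.7 nm.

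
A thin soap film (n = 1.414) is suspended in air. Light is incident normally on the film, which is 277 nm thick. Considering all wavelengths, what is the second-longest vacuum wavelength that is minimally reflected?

392 nm

Top surface (1.0 → 1.414): reflection off a higher-index medium gives a half-wave phase shift.
Ray reflecting at the bottom interface goes from n = 1.414 toward n = 1.0: no phase shift.
The two reflections differ by half a wavelength.
So the condition for destructive reflection is 2 n t = m λ.
λ = 2 n t / m. The second-longest wavelength is m = 2: λ = 2 × 1.414 × 277 / 2.00 = 392 nm.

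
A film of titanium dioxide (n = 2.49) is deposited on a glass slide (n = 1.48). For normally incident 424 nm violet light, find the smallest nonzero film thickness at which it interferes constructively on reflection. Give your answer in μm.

0.0426 μm

At the upper boundary (n = 1.0 to n = 2.49) the reflected ray undergoes a half-wave phase shift.
Bottom surface (2.49 → 1.48): reflection off a lower-index medium gives no phase shift.
Net: one phase inversion between the two reflected rays.
For bright reflection here: 2 n t = (m + ½) λ.
Minimum at m = 0: t = λ / (4 n) = 424 / (4 × 2.49) = 42.6 nm.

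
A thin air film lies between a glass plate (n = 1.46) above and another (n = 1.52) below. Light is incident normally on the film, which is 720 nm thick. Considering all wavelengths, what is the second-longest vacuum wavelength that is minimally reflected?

720 nm

At the upper boundary (n = 1.46 to n = 1.0) the reflected ray undergoes no phase shift.
Ray reflecting at the bottom interface goes from n = 1.0 toward n = 1.52: a half-wave phase shift.
Net: one phase inversion between the two reflected rays.
With one net inversion, destructive interference in reflection requires 2 n t = m λ.
λ = 2 n t / m. The second-longest wavelength is m = 2: λ = 2 × 1.0 × 720 / 2.00 = 720 nm.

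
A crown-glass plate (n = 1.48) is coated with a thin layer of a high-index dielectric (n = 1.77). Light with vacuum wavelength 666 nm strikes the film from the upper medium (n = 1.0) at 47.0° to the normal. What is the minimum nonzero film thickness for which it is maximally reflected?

103 nm

Ray reflecting at the top interface goes from n = 1.0 toward n = 1.77: a half-wave phase shift.
Bottom surface (1.77 → 1.48): reflection off a lower-index medium gives no phase shift.
The two reflections differ by half a wavelength.
With one net inversion, constructive interference in reflection requires 2 n t cos θ_r = (m + ½) λ.
Snell's law: 1.0 sin 47.0° = 1.77 sin θ_r → sin θ_r = 0.413, cos θ_r = 0.911.
Minimum at m = 0: t = λ / (4 n cos θ_r) = 666 / (4 × 1.77 × 0.911) = 103 nm.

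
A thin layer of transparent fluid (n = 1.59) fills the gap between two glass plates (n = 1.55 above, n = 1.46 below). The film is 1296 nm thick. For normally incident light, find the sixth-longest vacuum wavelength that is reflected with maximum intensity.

749 nm

Ray reflecting at the top interface goes from n = 1.55 toward n = 1.59: a half-wave phase shift.
Bottom surface (1.59 → 1.46): reflection off a lower-index medium gives no phase shift.
Net: one phase inversion between the two reflected rays.
With one net inversion, constructive interference in reflection requires 2 n t = (m + ½) λ.
λ = 2 n t / (m + ½). The sixth-longest wavelength is m = 5: λ = 2 × 1.59 × 1296 / 5.50 = 749 nm.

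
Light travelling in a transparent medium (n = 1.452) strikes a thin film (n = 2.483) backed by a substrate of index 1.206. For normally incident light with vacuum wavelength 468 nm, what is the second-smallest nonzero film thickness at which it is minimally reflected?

At the upper boundary (n = 1.452 to n = 2.483) the reflected ray undergoes a half-wave phase shift.
Ray reflecting at the bottom interface goes from n = 2.483 toward n = 1.206: no phase shift.
The two reflections differ by half a wavelength.
So the condition for destructive reflection is 2 n t = m λ.
The second-smallest nonzero thickness corresponds to m = 2: t = m λ / (2 n) = 2.00 × 468 / (2 × 2.483) = 188 nm.

188 nm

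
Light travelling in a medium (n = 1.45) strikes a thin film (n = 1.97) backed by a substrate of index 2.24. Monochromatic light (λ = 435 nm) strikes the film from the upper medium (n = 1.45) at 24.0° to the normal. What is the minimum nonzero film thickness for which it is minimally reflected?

At the upper boundary (n = 1.45 to n = 1.97) the reflected ray undergoes a half-wave phase shift.
Bottom surface (1.97 → 2.24): reflection off a higher-index medium gives a half-wave phase shift.
Zero or two π shifts → no net half-wave offset.
For dark reflection here: 2 n t cos θ_r = (m + ½) λ.
Snell's law: 1.45 sin 24.0° = 1.97 sin θ_r → sin θ_r = 0.299, cos θ_r = 0.954.
Minimum at m = 0: t = λ / (4 n cos θ_r) = 435 / (4 × 1.97 × 0.954) = 57.9 nm.

57.9 nm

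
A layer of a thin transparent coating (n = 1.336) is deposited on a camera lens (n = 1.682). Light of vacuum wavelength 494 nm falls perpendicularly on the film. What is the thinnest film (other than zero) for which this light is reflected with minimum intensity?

At the upper boundary (n = 1.0 to n = 1.336) the reflected ray undergoes a half-wave phase shift.
Ray reflecting at the bottom interface goes from n = 1.336 toward n = 1.682: a half-wave phase shift.
Zero or two π shifts → no net half-wave offset.
For minimum reflection here: 2 n t = (m + ½) λ.
Minimum at m = 0: t = λ / (4 n) = 494 / (4 × 1.336) = 92.4 nm.

92.4 nm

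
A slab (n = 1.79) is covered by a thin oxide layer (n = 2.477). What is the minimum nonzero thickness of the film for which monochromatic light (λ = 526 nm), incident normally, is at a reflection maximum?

53.1 nm

Ray reflecting at the top interface goes from n = 1.0 toward n = 2.477: a half-wave phase shift.
Bottom surface (2.477 → 1.79): reflection off a lower-index medium gives no phase shift.
Exactly one π shift → a net half-wave offset.
With one net inversion, constructive interference in reflection requires 2 n t = (m + ½) λ.
Minimum at m = 0: t = λ / (4 n) = 526 / (4 × 2.477) = 53.1 nm.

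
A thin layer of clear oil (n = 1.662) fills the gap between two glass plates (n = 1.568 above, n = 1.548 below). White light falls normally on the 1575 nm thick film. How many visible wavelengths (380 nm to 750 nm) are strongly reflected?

At the upper boundary (n = 1.568 to n = 1.662) the reflected ray undergoes a half-wave phase shift.
Bottom surface (1.662 → 1.548): reflection off a lower-index medium gives no phase shift.
Net: one phase inversion between the two reflected rays.
For bright reflection here: 2 n t = (m + ½) λ.
λ = 2 n t / (m + ½) = 5235 / (m + ½) nm.
m=6: 805 nm (IR); m=7: 698 nm (visible); m=8: 616 nm (visible); m=9: 551 nm (visible); m=10: 499 nm (visible); m=11: 455 nm (visible); m=12: 419 nm (visible); m=13: 388 nm (visible); m=14: 361 nm (UV).

7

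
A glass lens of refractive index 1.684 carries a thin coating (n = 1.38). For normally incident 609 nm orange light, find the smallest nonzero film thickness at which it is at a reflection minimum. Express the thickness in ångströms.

Ray reflecting at the top interface goes from n = 1.0 toward n = 1.38: a half-wave phase shift.
Ray reflecting at the bottom interface goes from n = 1.38 toward n = 1.684: a half-wave phase shift.
Net: no relative phase inversion (both shifts match).
With no net inversion, destructive interference in reflection requires 2 n t = (m + ½) λ.
Minimum at m = 0: t = λ / (4 n) = 609 / (4 × 1.38) = 110 nm.

1103 Å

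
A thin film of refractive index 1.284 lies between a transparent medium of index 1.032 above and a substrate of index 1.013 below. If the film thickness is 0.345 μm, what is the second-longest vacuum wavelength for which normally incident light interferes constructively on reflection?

Top surface (1.032 → 1.284): reflection off a higher-index medium gives a half-wave phase shift.
Bottom surface (1.284 → 1.013): reflection off a lower-index medium gives no phase shift.
Exactly one π shift → a net half-wave offset.
For bright reflection here: 2 n t = (m + ½) λ.
λ = 2 n t / (m + ½). The second-longest wavelength is m = 1: λ = 2 × 1.284 × 345 / 1.50 = 591 nm.

591 nm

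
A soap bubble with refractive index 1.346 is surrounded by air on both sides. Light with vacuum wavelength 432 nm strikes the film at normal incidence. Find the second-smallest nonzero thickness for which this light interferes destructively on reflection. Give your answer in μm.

At the upper boundary (n = 1.0 to n = 1.346) the reflected ray undergoes a half-wave phase shift.
Bottom surface (1.346 → 1.0): reflection off a lower-index medium gives no phase shift.
Exactly one π shift → a net half-wave offset.
With one net inversion, destructive interference in reflection requires 2 n t = m λ.
The second-smallest nonzero thickness corresponds to m = 2: t = m λ / (2 n) = 2.00 × 432 / (2 × 1.346) = 321 nm.

0.321 μm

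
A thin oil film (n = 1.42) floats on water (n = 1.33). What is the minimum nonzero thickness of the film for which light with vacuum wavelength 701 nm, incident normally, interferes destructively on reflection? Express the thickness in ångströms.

2468 Å

Ray reflecting at the top interface goes from n = 1.0 toward n = 1.42: a half-wave phase shift.
Ray reflecting at the bottom interface goes from n = 1.42 toward n = 1.33: no phase shift.
Exactly one π shift → a net half-wave offset.
So the condition for destructive reflection is 2 n t = m λ.
Minimum nonzero at m = 1: t = λ / (2 n) = 701 / (2 × 1.42) = 247 nm.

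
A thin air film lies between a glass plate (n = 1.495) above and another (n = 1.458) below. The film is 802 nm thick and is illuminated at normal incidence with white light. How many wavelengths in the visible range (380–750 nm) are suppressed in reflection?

2

Ray reflecting at the top interface goes from n = 1.495 toward n = 1.0: no phase shift.
Ray reflecting at the bottom interface goes from n = 1.0 toward n = 1.458: a half-wave phase shift.
Net: one phase inversion between the two reflected rays.
With one net inversion, destructive interference in reflection requires 2 n t = m λ.
λ = 2 n t / m = 1604 / m nm.
m=2: 802 nm (IR); m=3: 535 nm (visible); m=4: 401 nm (visible); m=5: 321 nm (UV).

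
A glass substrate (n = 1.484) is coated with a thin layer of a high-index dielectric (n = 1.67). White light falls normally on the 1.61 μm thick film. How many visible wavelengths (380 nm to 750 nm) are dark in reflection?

At the upper boundary (n = 1.0 to n = 1.67) the reflected ray undergoes a half-wave phase shift.
At the lower boundary (n = 1.67 to n = 1.484) the reflected ray undergoes no phase shift.
Exactly one π shift → a net half-wave offset.
For weak reflection here: 2 n t = m λ.
λ = 2 n t / m = 5377 / m nm.
m=7: 768 nm (IR); m=8: 672 nm (visible); m=9: 597 nm (visible); m=10: 538 nm (visible); m=11: 489 nm (visible); m=12: 448 nm (visible); m=13: 414 nm (visible); m=14: 384 nm (visible); m=15: 358 nm (UV).

7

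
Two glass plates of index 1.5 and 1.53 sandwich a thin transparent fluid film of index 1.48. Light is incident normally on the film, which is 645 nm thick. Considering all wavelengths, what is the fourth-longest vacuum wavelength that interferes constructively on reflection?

545 nm

At the upper boundary (n = 1.5 to n = 1.48) the reflected ray undergoes no phase shift.
Ray reflecting at the bottom interface goes from n = 1.48 toward n = 1.53: a half-wave phase shift.
Net: one phase inversion between the two reflected rays.
So the condition for constructive reflection is 2 n t = (m + ½) λ.
λ = 2 n t / (m + ½). The fourth-longest wavelength is m = 3: λ = 2 × 1.48 × 645 / 3.50 = 545 nm.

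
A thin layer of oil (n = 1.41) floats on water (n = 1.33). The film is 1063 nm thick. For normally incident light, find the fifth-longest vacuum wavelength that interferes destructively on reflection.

Ray reflecting at the top interface goes from n = 1.0 toward n = 1.41: a half-wave phase shift.
Bottom surface (1.41 → 1.33): reflection off a lower-index medium gives no phase shift.
The two reflections differ by half a wavelength.
With one net inversion, destructive interference in reflection requires 2 n t = m λ.
λ = 2 n t / m. The fifth-longest wavelength is m = 5: λ = 2 × 1.41 × 1063 / 5.00 = 600 nm.

600 nm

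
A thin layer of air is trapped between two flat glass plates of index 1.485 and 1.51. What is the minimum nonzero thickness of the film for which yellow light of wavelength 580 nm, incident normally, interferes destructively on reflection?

Ray reflecting at the top interface goes from n = 1.485 toward n = 1.0: no phase shift.
Bottom surface (1.0 → 1.51): reflection off a higher-index medium gives a half-wave phase shift.
Exactly one π shift → a net half-wave offset.
With one net inversion, destructive interference in reflection requires 2 n t = m λ.
Minimum nonzero at m = 1: t = λ / (2 n) = 580 / (2 × 1.0) = 290 nm.

290 nm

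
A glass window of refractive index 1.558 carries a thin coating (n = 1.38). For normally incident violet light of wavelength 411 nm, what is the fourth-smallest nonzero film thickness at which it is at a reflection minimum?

521 nm

Top surface (1.0 → 1.38): reflection off a higher-index medium gives a half-wave phase shift.
Ray reflecting at the bottom interface goes from n = 1.38 toward n = 1.558: a half-wave phase shift.
The two reflections carry the same phase change, so no net offset.
With no net inversion, destructive interference in reflection requires 2 n t = (m + ½) λ.
The fourth-smallest nonzero thickness corresponds to m = 3: t = (m + ½) λ / (2 n) = 3.50 × 411 / (2 × 1.38) = 521 nm.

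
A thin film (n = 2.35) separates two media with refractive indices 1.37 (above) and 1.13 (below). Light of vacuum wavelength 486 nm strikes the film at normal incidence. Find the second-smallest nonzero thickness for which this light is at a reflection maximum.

155 nm

Ray reflecting at the top interface goes from n = 1.37 toward n = 2.35: a half-wave phase shift.
Ray reflecting at the bottom interface goes from n = 2.35 toward n = 1.13: no phase shift.
Exactly one π shift → a net half-wave offset.
So the condition for constructive reflection is 2 n t = (m + ½) λ.
The second-smallest nonzero thickness corresponds to m = 1: t = (m + ½) λ / (2 n) = 1.50 × 486 / (2 × 2.35) = 155 nm.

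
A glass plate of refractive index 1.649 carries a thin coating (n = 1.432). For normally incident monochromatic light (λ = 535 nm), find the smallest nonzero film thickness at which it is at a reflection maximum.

At the upper boundary (n = 1.0 to n = 1.432) the reflected ray undergoes a half-wave phase shift.
At the lower boundary (n = 1.432 to n = 1.649) the reflected ray undergoes a half-wave phase shift.
Zero or two π shifts → no net half-wave offset.
With no net inversion, constructive interference in reflection requires 2 n t = m λ.
Minimum nonzero at m = 1: t = λ / (2 n) = 535 / (2 × 1.432) = 187 nm.

187 nm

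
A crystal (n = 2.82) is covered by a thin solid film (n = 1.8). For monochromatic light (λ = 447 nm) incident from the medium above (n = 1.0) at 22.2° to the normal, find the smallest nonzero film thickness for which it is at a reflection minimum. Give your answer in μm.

Top surface (1.0 → 1.8): reflection off a higher-index medium gives a half-wave phase shift.
At the lower boundary (n = 1.8 to n = 2.82) the reflected ray undergoes a half-wave phase shift.
Zero or two π shifts → no net half-wave offset.
With no net inversion, destructive interference in reflection requires 2 n t cos θ_r = (m + ½) λ.
Snell's law: 1.0 sin 22.2° = 1.8 sin θ_r → sin θ_r = 0.210, cos θ_r = 0.978.
Minimum at m = 0: t = λ / (4 n cos θ_r) = 447 / (4 × 1.8 × 0.978) = 63.5 nm.

0.0635 μm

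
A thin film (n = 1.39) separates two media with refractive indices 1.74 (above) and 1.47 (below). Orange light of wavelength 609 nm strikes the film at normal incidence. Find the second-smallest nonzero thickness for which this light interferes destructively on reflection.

438 nm

Top surface (1.74 → 1.39): reflection off a lower-index medium gives no phase shift.
At the lower boundary (n = 1.39 to n = 1.47) the reflected ray undergoes a half-wave phase shift.
Exactly one π shift → a net half-wave offset.
With one net inversion, destructive interference in reflection requires 2 n t = m λ.
The second-smallest nonzero thickness corresponds to m = 2: t = m λ / (2 n) = 2.00 × 609 / (2 × 1.39) = 438 nm.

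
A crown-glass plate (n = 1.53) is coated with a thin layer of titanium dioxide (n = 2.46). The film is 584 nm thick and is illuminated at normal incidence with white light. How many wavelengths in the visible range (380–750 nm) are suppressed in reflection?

Ray reflecting at the top interface goes from n = 1.0 toward n = 2.46: a half-wave phase shift.
Bottom surface (2.46 → 1.53): reflection off a lower-index medium gives no phase shift.
The two reflections differ by half a wavelength.
With one net inversion, destructive interference in reflection requires 2 n t = m λ.
λ = 2 n t / m = 2873 / m nm.
m=3: 958 nm (IR); m=4: 718 nm (visible); m=5: 575 nm (visible); m=6: 479 nm (visible); m=7: 410 nm (visible); m=8: 359 nm (UV).

4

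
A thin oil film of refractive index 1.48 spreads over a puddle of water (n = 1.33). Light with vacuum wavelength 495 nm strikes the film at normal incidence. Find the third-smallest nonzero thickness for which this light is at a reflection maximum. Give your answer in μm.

0.418 μm

Ray reflecting at the top interface goes from n = 1.0 toward n = 1.48: a half-wave phase shift.
At the lower boundary (n = 1.48 to n = 1.33) the reflected ray undergoes no phase shift.
The two reflections differ by half a wavelength.
For strong reflection here: 2 n t = (m + ½) λ.
The third-smallest nonzero thickness corresponds to m = 2: t = (m + ½) λ / (2 n) = 2.50 × 495 / (2 × 1.48) = 418 nm.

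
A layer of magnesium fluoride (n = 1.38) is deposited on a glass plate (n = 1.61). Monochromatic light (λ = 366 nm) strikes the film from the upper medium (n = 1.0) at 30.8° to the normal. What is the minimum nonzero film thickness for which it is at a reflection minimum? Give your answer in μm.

0.0714 μm

Ray reflecting at the top interface goes from n = 1.0 toward n = 1.38: a half-wave phase shift.
At the lower boundary (n = 1.38 to n = 1.61) the reflected ray undergoes a half-wave phase shift.
Zero or two π shifts → no net half-wave offset.
For dark reflection here: 2 n t cos θ_r = (m + ½) λ.
Snell's law: 1.0 sin 30.8° = 1.38 sin θ_r → sin θ_r = 0.371, cos θ_r = 0.929.
Minimum at m = 0: t = λ / (4 n cos θ_r) = 366 / (4 × 1.38 × 0.929) = 71.4 nm.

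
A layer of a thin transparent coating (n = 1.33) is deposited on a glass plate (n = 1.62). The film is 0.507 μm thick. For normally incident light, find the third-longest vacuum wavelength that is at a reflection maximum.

450 nm

At the upper boundary (n = 1.0 to n = 1.33) the reflected ray undergoes a half-wave phase shift.
Bottom surface (1.33 → 1.62): reflection off a higher-index medium gives a half-wave phase shift.
Zero or two π shifts → no net half-wave offset.
With no net inversion, constructive interference in reflection requires 2 n t = m λ.
λ = 2 n t / m. The third-longest wavelength is m = 3: λ = 2 × 1.33 × 507 / 3.00 = 450 nm.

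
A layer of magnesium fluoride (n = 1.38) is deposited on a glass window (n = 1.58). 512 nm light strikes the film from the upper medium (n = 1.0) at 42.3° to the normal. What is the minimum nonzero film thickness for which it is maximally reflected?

212 nm

Top surface (1.0 → 1.38): reflection off a higher-index medium gives a half-wave phase shift.
Ray reflecting at the bottom interface goes from n = 1.38 toward n = 1.58: a half-wave phase shift.
Net: no relative phase inversion (both shifts match).
With no net inversion, constructive interference in reflection requires 2 n t cos θ_r = m λ.
Snell's law: 1.0 sin 42.3° = 1.38 sin θ_r → sin θ_r = 0.488, cos θ_r = 0.873.
Minimum nonzero at m = 1: t = λ / (2 n cos θ_r) = 512 / (2 × 1.38 × 0.873) = 212 nm.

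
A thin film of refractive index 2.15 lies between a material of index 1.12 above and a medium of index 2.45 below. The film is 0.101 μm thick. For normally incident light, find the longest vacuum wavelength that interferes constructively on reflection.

At the upper boundary (n = 1.12 to n = 2.15) the reflected ray undergoes a half-wave phase shift.
Ray reflecting at the bottom interface goes from n = 2.15 toward n = 2.45: a half-wave phase shift.
The two reflections carry the same phase change, so no net offset.
With no net inversion, constructive interference in reflection requires 2 n t = m λ.
λ = 2 n t / m. The longest wavelength is m = 1: λ = 2 × 2.15 × 101 / 1.00 = 434 nm.

434 nm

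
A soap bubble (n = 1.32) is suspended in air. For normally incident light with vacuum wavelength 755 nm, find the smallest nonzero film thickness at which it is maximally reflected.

At the upper boundary (n = 1.0 to n = 1.32) the reflected ray undergoes a half-wave phase shift.
At the lower boundary (n = 1.32 to n = 1.0) the reflected ray undergoes no phase shift.
Exactly one π shift → a net half-wave offset.
So the condition for constructive reflection is 2 n t = (m + ½) λ.
Minimum at m = 0: t = λ / (4 n) = 755 / (4 × 1.32) = 143 nm.

143 nm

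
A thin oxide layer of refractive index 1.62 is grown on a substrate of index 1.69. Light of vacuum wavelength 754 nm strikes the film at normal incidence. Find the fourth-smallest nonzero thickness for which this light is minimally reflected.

Top surface (1.0 → 1.62): reflection off a higher-index medium gives a half-wave phase shift.
At the lower boundary (n = 1.62 to n = 1.69) the reflected ray undergoes a half-wave phase shift.
The two reflections carry the same phase change, so no net offset.
So the condition for destructive reflection is 2 n t = (m + ½) λ.
The fourth-smallest nonzero thickness corresponds to m = 3: t = (m + ½) λ / (2 n) = 3.50 × 754 / (2 × 1.62) = 815 nm.

815 nm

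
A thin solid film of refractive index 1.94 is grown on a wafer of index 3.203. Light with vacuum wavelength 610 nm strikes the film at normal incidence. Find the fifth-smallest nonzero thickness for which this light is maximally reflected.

Ray reflecting at the top interface goes from n = 1.0 toward n = 1.94: a half-wave phase shift.
At the lower boundary (n = 1.94 to n = 3.203) the reflected ray undergoes a half-wave phase shift.
The two reflections carry the same phase change, so no net offset.
For bright reflection here: 2 n t = m λ.
The fifth-smallest nonzero thickness corresponds to m = 5: t = m λ / (2 n) = 5.00 × 610 / (2 × 1.94) = 786 nm.

786 nm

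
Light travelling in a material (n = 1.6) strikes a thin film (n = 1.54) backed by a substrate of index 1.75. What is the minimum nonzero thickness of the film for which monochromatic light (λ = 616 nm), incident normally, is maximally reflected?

At the upper boundary (n = 1.6 to n = 1.54) the reflected ray undergoes no phase shift.
At the lower boundary (n = 1.54 to n = 1.75) the reflected ray undergoes a half-wave phase shift.
Exactly one π shift → a net half-wave offset.
With one net inversion, constructive interference in reflection requires 2 n t = (m + ½) λ.
Minimum at m = 0: t = λ / (4 n) = 616 / (4 × 1.54) = 100 nm.

100 nm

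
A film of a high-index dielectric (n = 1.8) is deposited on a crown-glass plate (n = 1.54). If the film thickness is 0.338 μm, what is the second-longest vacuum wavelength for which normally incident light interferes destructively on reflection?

608 nm

At the upper boundary (n = 1.0 to n = 1.8) the reflected ray undergoes a half-wave phase shift.
Ray reflecting at the bottom interface goes from n = 1.8 toward n = 1.54: no phase shift.
Net: one phase inversion between the two reflected rays.
With one net inversion, destructive interference in reflection requires 2 n t = m λ.
λ = 2 n t / m. The second-longest wavelength is m = 2: λ = 2 × 1.8 × 338 / 2.00 = 608 nm.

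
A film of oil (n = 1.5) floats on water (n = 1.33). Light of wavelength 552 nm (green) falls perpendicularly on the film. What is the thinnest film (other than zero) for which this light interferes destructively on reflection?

At the upper boundary (n = 1.0 to n = 1.5) the reflected ray undergoes a half-wave phase shift.
Ray reflecting at the bottom interface goes from n = 1.5 toward n = 1.33: no phase shift.
The two reflections differ by half a wavelength.
With one net inversion, destructive interference in reflection requires 2 n t = m λ.
Minimum nonzero at m = 1: t = λ / (2 n) = 552 / (2 × 1.5) = 184 nm.

184 nm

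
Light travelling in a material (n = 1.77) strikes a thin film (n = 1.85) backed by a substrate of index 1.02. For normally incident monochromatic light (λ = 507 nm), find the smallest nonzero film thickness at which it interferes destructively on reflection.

137 nm

Ray reflecting at the top interface goes from n = 1.77 toward n = 1.85: a half-wave phase shift.
Bottom surface (1.85 → 1.02): reflection off a lower-index medium gives no phase shift.
Exactly one π shift → a net half-wave offset.
For minimum reflection here: 2 n t = m λ.
Minimum nonzero at m = 1: t = λ / (2 n) = 507 / (2 × 1.85) = 137 nm.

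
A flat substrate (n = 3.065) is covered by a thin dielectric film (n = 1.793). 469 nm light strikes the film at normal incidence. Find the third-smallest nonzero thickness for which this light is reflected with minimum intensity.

327 nm

Ray reflecting at the top interface goes from n = 1.0 toward n = 1.793: a half-wave phase shift.
At the lower boundary (n = 1.793 to n = 3.065) the reflected ray undergoes a half-wave phase shift.
Net: no relative phase inversion (both shifts match).
So the condition for destructive reflection is 2 n t = (m + ½) λ.
The third-smallest nonzero thickness corresponds to m = 2: t = (m + ½) λ / (2 n) = 2.50 × 469 / (2 × 1.793) = 327 nm.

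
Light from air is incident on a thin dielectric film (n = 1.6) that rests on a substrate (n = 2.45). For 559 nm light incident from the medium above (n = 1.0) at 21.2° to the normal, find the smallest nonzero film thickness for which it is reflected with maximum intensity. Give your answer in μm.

0.179 μm

At the upper boundary (n = 1.0 to n = 1.6) the reflected ray undergoes a half-wave phase shift.
At the lower boundary (n = 1.6 to n = 2.45) the reflected ray undergoes a half-wave phase shift.
The two reflections carry the same phase change, so no net offset.
With no net inversion, constructive interference in reflection requires 2 n t cos θ_r = m λ.
Snell's law: 1.0 sin 21.2° = 1.6 sin θ_r → sin θ_r = 0.226, cos θ_r = 0.974.
Minimum nonzero at m = 1: t = λ / (2 n cos θ_r) = 559 / (2 × 1.6 × 0.974) = 179 nm.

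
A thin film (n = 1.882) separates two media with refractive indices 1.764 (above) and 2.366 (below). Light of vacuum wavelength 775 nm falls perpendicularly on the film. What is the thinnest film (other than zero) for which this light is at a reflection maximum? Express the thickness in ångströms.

2059 Å

Top surface (1.764 → 1.882): reflection off a higher-index medium gives a half-wave phase shift.
At the lower boundary (n = 1.882 to n = 2.366) the reflected ray undergoes a half-wave phase shift.
The two reflections carry the same phase change, so no net offset.
With no net inversion, constructive interference in reflection requires 2 n t = m λ.
Minimum nonzero at m = 1: t = λ / (2 n) = 775 / (2 × 1.882) = 206 nm.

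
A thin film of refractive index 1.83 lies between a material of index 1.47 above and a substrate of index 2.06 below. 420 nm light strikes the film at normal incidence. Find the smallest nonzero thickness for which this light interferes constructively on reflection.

Ray reflecting at the top interface goes from n = 1.47 toward n = 1.83: a half-wave phase shift.
Ray reflecting at the bottom interface goes from n = 1.83 toward n = 2.06: a half-wave phase shift.
Zero or two π shifts → no net half-wave offset.
With no net inversion, constructive interference in reflection requires 2 n t = m λ.
The smallest nonzero thickness corresponds to m = 1: t = m λ / (2 n) = 1.00 × 420 / (2 × 1.83) = 115 nm.

115 nm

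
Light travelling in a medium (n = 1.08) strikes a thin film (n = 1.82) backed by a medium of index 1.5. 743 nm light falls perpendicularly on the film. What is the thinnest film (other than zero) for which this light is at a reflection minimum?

Ray reflecting at the top interface goes from n = 1.08 toward n = 1.82: a half-wave phase shift.
Bottom surface (1.82 → 1.5): reflection off a lower-index medium gives no phase shift.
Exactly one π shift → a net half-wave offset.
For minimum reflection here: 2 n t = m λ.
Minimum nonzero at m = 1: t = λ / (2 n) = 743 / (2 × 1.82) = 204 nm.

204 nm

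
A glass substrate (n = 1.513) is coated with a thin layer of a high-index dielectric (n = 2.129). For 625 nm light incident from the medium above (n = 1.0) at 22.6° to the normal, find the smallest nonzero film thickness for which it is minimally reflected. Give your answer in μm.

0.149 μm

Ray reflecting at the top interface goes from n = 1.0 toward n = 2.129: a half-wave phase shift.
At the lower boundary (n = 2.129 to n = 1.513) the reflected ray undergoes no phase shift.
Exactly one π shift → a net half-wave offset.
So the condition for destructive reflection is 2 n t cos θ_r = m λ.
Snell's law: 1.0 sin 22.6° = 2.129 sin θ_r → sin θ_r = 0.181, cos θ_r = 0.984.
Minimum nonzero at m = 1: t = λ / (2 n cos θ_r) = 625 / (2 × 2.129 × 0.984) = 149 nm.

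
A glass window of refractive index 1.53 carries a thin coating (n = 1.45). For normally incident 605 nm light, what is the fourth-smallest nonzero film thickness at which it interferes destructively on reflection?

730 nm

Top surface (1.0 → 1.45): reflection off a higher-index medium gives a half-wave phase shift.
Bottom surface (1.45 → 1.53): reflection off a higher-index medium gives a half-wave phase shift.
The two reflections carry the same phase change, so no net offset.
So the condition for destructive reflection is 2 n t = (m + ½) λ.
The fourth-smallest nonzero thickness corresponds to m = 3: t = (m + ½) λ / (2 n) = 3.50 × 605 / (2 × 1.45) = 730 nm.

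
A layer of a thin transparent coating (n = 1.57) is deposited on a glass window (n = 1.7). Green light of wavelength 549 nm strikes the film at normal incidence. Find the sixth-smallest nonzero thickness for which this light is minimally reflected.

At the upper boundary (n = 1.0 to n = 1.57) the reflected ray undergoes a half-wave phase shift.
At the lower boundary (n = 1.57 to n = 1.7) the reflected ray undergoes a half-wave phase shift.
Zero or two π shifts → no net half-wave offset.
So the condition for destructive reflection is 2 n t = (m + ½) λ.
The sixth-smallest nonzero thickness corresponds to m = 5: t = (m + ½) λ / (2 n) = 5.50 × 549 / (2 × 1.57) = 962 nm.

962 nm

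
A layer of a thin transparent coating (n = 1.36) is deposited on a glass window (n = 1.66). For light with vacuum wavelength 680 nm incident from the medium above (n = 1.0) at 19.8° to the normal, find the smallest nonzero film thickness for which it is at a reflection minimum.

129 nm

At the upper boundary (n = 1.0 to n = 1.36) the reflected ray undergoes a half-wave phase shift.
Ray reflecting at the bottom interface goes from n = 1.36 toward n = 1.66: a half-wave phase shift.
The two reflections carry the same phase change, so no net offset.
With no net inversion, destructive interference in reflection requires 2 n t cos θ_r = (m + ½) λ.
Snell's law: 1.0 sin 19.8° = 1.36 sin θ_r → sin θ_r = 0.249, cos θ_r = 0.968.
Minimum at m = 0: t = λ / (4 n cos θ_r) = 680 / (4 × 1.36 × 0.968) = 129 nm.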